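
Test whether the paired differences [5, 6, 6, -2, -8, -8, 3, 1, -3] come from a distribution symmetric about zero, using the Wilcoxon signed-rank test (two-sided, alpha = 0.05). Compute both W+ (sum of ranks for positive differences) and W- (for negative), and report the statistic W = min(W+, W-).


Step 1: Drop any zero differences (none here) and take |d_i|.
|d| = [5, 6, 6, 2, 8, 8, 3, 1, 3]
Step 2: Midrank |d_i| (ties get averaged ranks).
ranks: |5|->5, |6|->6.5, |6|->6.5, |2|->2, |8|->8.5, |8|->8.5, |3|->3.5, |1|->1, |3|->3.5
Step 3: Attach original signs; sum ranks with positive sign and with negative sign.
W+ = 5 + 6.5 + 6.5 + 3.5 + 1 = 22.5
W- = 2 + 8.5 + 8.5 + 3.5 = 22.5
(Check: W+ + W- = 45 should equal n(n+1)/2 = 45.)
Step 4: Test statistic W = min(W+, W-) = 22.5.
Step 5: Ties in |d|, so use the tie-corrected normal approximation.
        E[W] = n(n+1)/4 = 9*10/4 = 22.5.
        Tie groups: |d|=3 (t=2), |d|=6 (t=2), |d|=8 (t=2); sum(t^3 - t) = 18.
        Var[W] = n(n+1)(2n+1)/24 - sum(t^3-t)/48 = 1710/24 - 18/48 = 70.875.
        z = (W - E[W]) / sqrt(Var[W]) = (22.5 - 22.5) / 8.4187 = 0.0000.
        Two-sided p = 2*Phi(z) = 1.000000.
Step 6: alpha = 0.05. fail to reject H0.

W+ = 22.5, W- = 22.5, W = min = 22.5, p = 1.000000, fail to reject H0.


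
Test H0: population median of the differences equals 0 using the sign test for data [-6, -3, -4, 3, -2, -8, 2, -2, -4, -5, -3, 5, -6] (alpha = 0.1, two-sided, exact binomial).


Step 1: Discard zero differences. Original n = 13; n_eff = number of nonzero differences = 13.
Nonzero differences (with sign): -6, -3, -4, +3, -2, -8, +2, -2, -4, -5, -3, +5, -6
Step 2: Count signs: positive = 3, negative = 10.
Step 3: Under H0: P(positive) = 0.5, so the number of positives S ~ Bin(13, 0.5).
Step 4: Two-sided exact p-value = sum of Bin(13,0.5) probabilities at or below the observed probability = 0.092285.
Step 5: alpha = 0.1. reject H0.

n_eff = 13, pos = 3, neg = 10, p = 0.092285, reject H0.


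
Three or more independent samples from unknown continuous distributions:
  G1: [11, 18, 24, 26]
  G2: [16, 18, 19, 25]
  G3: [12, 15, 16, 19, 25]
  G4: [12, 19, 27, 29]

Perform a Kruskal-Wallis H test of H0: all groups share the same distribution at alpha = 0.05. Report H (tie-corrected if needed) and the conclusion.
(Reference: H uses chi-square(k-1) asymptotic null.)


Step 1: Combine all N = 17 observations and assign midranks.
sorted (value, group, rank): (11,G1,1), (12,G3,2.5), (12,G4,2.5), (15,G3,4), (16,G2,5.5), (16,G3,5.5), (18,G1,7.5), (18,G2,7.5), (19,G2,10), (19,G3,10), (19,G4,10), (24,G1,12), (25,G2,13.5), (25,G3,13.5), (26,G1,15), (27,G4,16), (29,G4,17)
Step 2: Sum ranks within each group.
R_1 = 35.5 (n_1 = 4)
R_2 = 36.5 (n_2 = 4)
R_3 = 35.5 (n_3 = 5)
R_4 = 45.5 (n_4 = 4)
Step 3: H = 12/(N(N+1)) * sum(R_i^2/n_i) - 3(N+1)
     = 12/(17*18) * (35.5^2/4 + 36.5^2/4 + 35.5^2/5 + 45.5^2/4) - 3*18
     = 0.039216 * 1417.74 - 54
     = 1.597549.
Step 4: Ties present; correction factor C = 1 - 48/(17^3 - 17) = 0.990196. Corrected H = 1.597549 / 0.990196 = 1.613366.
Step 5: Under H0, H ~ chi^2(3); p-value = 0.656363.
Step 6: alpha = 0.05. fail to reject H0.

H = 1.6134, df = 3, p = 0.656363, fail to reject H0.


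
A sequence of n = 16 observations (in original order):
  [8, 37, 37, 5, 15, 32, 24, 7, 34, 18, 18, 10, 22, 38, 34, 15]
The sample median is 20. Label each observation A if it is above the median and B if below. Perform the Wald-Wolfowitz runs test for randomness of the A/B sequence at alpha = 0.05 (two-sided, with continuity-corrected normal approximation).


Step 1: Compute median = 20; label A = above, B = below.
Labels in order: BAABBAABABBBAAAB  (n_A = 8, n_B = 8)
Step 2: Count runs R = 9.
Step 3: Under H0 (random ordering), E[R] = 2*n_A*n_B/(n_A+n_B) + 1 = 2*8*8/16 + 1 = 9.0000.
        Var[R] = 2*n_A*n_B*(2*n_A*n_B - n_A - n_B) / ((n_A+n_B)^2 * (n_A+n_B-1)) = 14336/3840 = 3.7333.
        SD[R] = 1.9322.
Step 4: R = E[R], so z = 0 with no continuity correction.
Step 5: Two-sided p-value via normal approximation = 2*(1 - Phi(|z|)) = 1.000000.
Step 6: alpha = 0.05. fail to reject H0.

R = 9, z = 0.0000, p = 1.000000, fail to reject H0.


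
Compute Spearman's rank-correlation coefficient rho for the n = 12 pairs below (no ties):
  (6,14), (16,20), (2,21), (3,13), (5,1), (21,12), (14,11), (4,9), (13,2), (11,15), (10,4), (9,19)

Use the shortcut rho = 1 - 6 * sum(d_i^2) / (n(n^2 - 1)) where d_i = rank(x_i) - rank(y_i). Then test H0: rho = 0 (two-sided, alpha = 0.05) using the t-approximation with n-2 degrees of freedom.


Step 1: Rank x and y separately (midranks; no ties here).
rank(x): 6->5, 16->11, 2->1, 3->2, 5->4, 21->12, 14->10, 4->3, 13->9, 11->8, 10->7, 9->6
rank(y): 14->8, 20->11, 21->12, 13->7, 1->1, 12->6, 11->5, 9->4, 2->2, 15->9, 4->3, 19->10
Step 2: d_i = R_x(i) - R_y(i); compute d_i^2.
  (5-8)^2=9, (11-11)^2=0, (1-12)^2=121, (2-7)^2=25, (4-1)^2=9, (12-6)^2=36, (10-5)^2=25, (3-4)^2=1, (9-2)^2=49, (8-9)^2=1, (7-3)^2=16, (6-10)^2=16
sum(d^2) = 308.
Step 3: rho = 1 - 6*308 / (12*(12^2 - 1)) = 1 - 1848/1716 = -0.076923.
Step 4: Under H0, t = rho * sqrt((n-2)/(1-rho^2)) = -0.2440 ~ t(10).
Step 5: Two-sided p-value from the t-distribution with 10 df = 0.812183.
Step 6: alpha = 0.05. fail to reject H0.

rho = -0.0769, p = 0.812183, fail to reject H0 at alpha = 0.05.


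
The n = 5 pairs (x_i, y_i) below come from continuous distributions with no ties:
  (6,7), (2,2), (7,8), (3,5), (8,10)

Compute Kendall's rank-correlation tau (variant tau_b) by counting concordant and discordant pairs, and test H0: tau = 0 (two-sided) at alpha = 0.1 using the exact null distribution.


Step 1: Enumerate the 10 unordered pairs (i,j) with i<j and classify each by sign(x_j-x_i) * sign(y_j-y_i).
  (1,2):dx=-4,dy=-5->C; (1,3):dx=+1,dy=+1->C; (1,4):dx=-3,dy=-2->C; (1,5):dx=+2,dy=+3->C
  (2,3):dx=+5,dy=+6->C; (2,4):dx=+1,dy=+3->C; (2,5):dx=+6,dy=+8->C; (3,4):dx=-4,dy=-3->C
  (3,5):dx=+1,dy=+2->C; (4,5):dx=+5,dy=+5->C
Step 2: C = 10, D = 0, total pairs = 10.
Step 3: tau = (C - D)/(n(n-1)/2) = (10 - 0)/10 = 1.000000.
Step 4: Exact two-sided p-value (enumerate n! = 120 permutations of y under H0): p = 0.016667.
Step 5: alpha = 0.1. reject H0.

tau_b = 1.0000 (C=10, D=0), p = 0.016667, reject H0.


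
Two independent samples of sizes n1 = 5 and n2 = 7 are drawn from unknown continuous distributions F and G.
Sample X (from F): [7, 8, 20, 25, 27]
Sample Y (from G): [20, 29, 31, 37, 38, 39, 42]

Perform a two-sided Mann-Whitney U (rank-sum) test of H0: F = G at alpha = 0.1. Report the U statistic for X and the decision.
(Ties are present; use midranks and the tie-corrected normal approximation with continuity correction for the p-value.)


Step 1: Combine and sort all 12 observations; assign midranks.
sorted (value, group): (7,X), (8,X), (20,X), (20,Y), (25,X), (27,X), (29,Y), (31,Y), (37,Y), (38,Y), (39,Y), (42,Y)
ranks: 7->1, 8->2, 20->3.5, 20->3.5, 25->5, 27->6, 29->7, 31->8, 37->9, 38->10, 39->11, 42->12
Step 2: Rank sum for X: R1 = 1 + 2 + 3.5 + 5 + 6 = 17.5.
Step 3: U_X = R1 - n1(n1+1)/2 = 17.5 - 5*6/2 = 17.5 - 15 = 2.5.
       U_Y = n1*n2 - U_X = 35 - 2.5 = 32.5.
Step 4: Ties are present, so use the tie-corrected normal approximation (with continuity correction) for the p-value.
Step 5: p-value = 0.018328; compare to alpha = 0.1. reject H0.

U_X = 2.5, p = 0.018328, reject H0 at alpha = 0.1.


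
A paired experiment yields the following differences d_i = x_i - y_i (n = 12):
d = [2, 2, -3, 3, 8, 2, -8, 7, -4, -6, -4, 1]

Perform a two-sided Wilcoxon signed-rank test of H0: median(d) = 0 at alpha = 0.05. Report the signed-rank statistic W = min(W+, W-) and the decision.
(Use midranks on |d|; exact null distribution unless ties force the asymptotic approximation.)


Step 1: Drop any zero differences (none here) and take |d_i|.
|d| = [2, 2, 3, 3, 8, 2, 8, 7, 4, 6, 4, 1]
Step 2: Midrank |d_i| (ties get averaged ranks).
ranks: |2|->3, |2|->3, |3|->5.5, |3|->5.5, |8|->11.5, |2|->3, |8|->11.5, |7|->10, |4|->7.5, |6|->9, |4|->7.5, |1|->1
Step 3: Attach original signs; sum ranks with positive sign and with negative sign.
W+ = 3 + 3 + 5.5 + 11.5 + 3 + 10 + 1 = 37
W- = 5.5 + 11.5 + 7.5 + 9 + 7.5 = 41
(Check: W+ + W- = 78 should equal n(n+1)/2 = 78.)
Step 4: Test statistic W = min(W+, W-) = 37.
Step 5: Ties in |d|, so use the tie-corrected normal approximation.
        E[W] = n(n+1)/4 = 12*13/4 = 39.
        Tie groups: |d|=2 (t=3), |d|=3 (t=2), |d|=4 (t=2), |d|=8 (t=2); sum(t^3 - t) = 42.
        Var[W] = n(n+1)(2n+1)/24 - sum(t^3-t)/48 = 3900/24 - 42/48 = 161.625.
        z = (W - E[W]) / sqrt(Var[W]) = (37 - 39) / 12.7132 = -0.1573.
        Two-sided p = 2*Phi(z) = 0.874995.
Step 6: alpha = 0.05. fail to reject H0.

W+ = 37, W- = 41, W = min = 37, p = 0.874995, fail to reject H0.


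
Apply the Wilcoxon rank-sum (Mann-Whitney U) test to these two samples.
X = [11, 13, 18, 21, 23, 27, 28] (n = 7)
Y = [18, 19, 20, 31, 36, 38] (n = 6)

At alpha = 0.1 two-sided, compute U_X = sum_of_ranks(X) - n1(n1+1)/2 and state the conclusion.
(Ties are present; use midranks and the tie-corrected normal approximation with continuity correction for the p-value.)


Step 1: Combine and sort all 13 observations; assign midranks.
sorted (value, group): (11,X), (13,X), (18,X), (18,Y), (19,Y), (20,Y), (21,X), (23,X), (27,X), (28,X), (31,Y), (36,Y), (38,Y)
ranks: 11->1, 13->2, 18->3.5, 18->3.5, 19->5, 20->6, 21->7, 23->8, 27->9, 28->10, 31->11, 36->12, 38->13
Step 2: Rank sum for X: R1 = 1 + 2 + 3.5 + 7 + 8 + 9 + 10 = 40.5.
Step 3: U_X = R1 - n1(n1+1)/2 = 40.5 - 7*8/2 = 40.5 - 28 = 12.5.
       U_Y = n1*n2 - U_X = 42 - 12.5 = 29.5.
Step 4: Ties are present, so use the tie-corrected normal approximation (with continuity correction) for the p-value.
Step 5: p-value = 0.252445; compare to alpha = 0.1. fail to reject H0.

U_X = 12.5, p = 0.252445, fail to reject H0 at alpha = 0.1.


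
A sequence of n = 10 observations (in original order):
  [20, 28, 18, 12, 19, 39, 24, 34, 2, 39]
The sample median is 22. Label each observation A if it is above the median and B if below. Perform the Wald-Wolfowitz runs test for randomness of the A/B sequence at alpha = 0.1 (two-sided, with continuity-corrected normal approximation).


Step 1: Compute median = 22; label A = above, B = below.
Labels in order: BABBBAAABA  (n_A = 5, n_B = 5)
Step 2: Count runs R = 6.
Step 3: Under H0 (random ordering), E[R] = 2*n_A*n_B/(n_A+n_B) + 1 = 2*5*5/10 + 1 = 6.0000.
        Var[R] = 2*n_A*n_B*(2*n_A*n_B - n_A - n_B) / ((n_A+n_B)^2 * (n_A+n_B-1)) = 2000/900 = 2.2222.
        SD[R] = 1.4907.
Step 4: R = E[R], so z = 0 with no continuity correction.
Step 5: Two-sided p-value via normal approximation = 2*(1 - Phi(|z|)) = 1.000000.
Step 6: alpha = 0.1. fail to reject H0.

R = 6, z = 0.0000, p = 1.000000, fail to reject H0.


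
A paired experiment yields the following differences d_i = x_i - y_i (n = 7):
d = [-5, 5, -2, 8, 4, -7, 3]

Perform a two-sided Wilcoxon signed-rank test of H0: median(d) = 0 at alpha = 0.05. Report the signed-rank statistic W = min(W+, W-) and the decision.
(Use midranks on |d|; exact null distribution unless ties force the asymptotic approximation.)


Step 1: Drop any zero differences (none here) and take |d_i|.
|d| = [5, 5, 2, 8, 4, 7, 3]
Step 2: Midrank |d_i| (ties get averaged ranks).
ranks: |5|->4.5, |5|->4.5, |2|->1, |8|->7, |4|->3, |7|->6, |3|->2
Step 3: Attach original signs; sum ranks with positive sign and with negative sign.
W+ = 4.5 + 7 + 3 + 2 = 16.5
W- = 4.5 + 1 + 6 = 11.5
(Check: W+ + W- = 28 should equal n(n+1)/2 = 28.)
Step 4: Test statistic W = min(W+, W-) = 11.5.
Step 5: Ties in |d|, so use the tie-corrected normal approximation.
        E[W] = n(n+1)/4 = 7*8/4 = 14.
        Tie groups: |d|=5 (t=2); sum(t^3 - t) = 6.
        Var[W] = n(n+1)(2n+1)/24 - sum(t^3-t)/48 = 840/24 - 6/48 = 34.875.
        z = (W - E[W]) / sqrt(Var[W]) = (11.5 - 14) / 5.9055 = -0.4233.
        Two-sided p = 2*Phi(z) = 0.672052.
Step 6: alpha = 0.05. fail to reject H0.

W+ = 16.5, W- = 11.5, W = min = 11.5, p = 0.672052, fail to reject H0.


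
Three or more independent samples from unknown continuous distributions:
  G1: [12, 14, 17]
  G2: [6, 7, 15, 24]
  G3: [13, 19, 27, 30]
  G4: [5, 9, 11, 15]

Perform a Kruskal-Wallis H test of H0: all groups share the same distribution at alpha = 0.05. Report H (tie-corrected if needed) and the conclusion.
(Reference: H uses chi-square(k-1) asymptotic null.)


Step 1: Combine all N = 15 observations and assign midranks.
sorted (value, group, rank): (5,G4,1), (6,G2,2), (7,G2,3), (9,G4,4), (11,G4,5), (12,G1,6), (13,G3,7), (14,G1,8), (15,G2,9.5), (15,G4,9.5), (17,G1,11), (19,G3,12), (24,G2,13), (27,G3,14), (30,G3,15)
Step 2: Sum ranks within each group.
R_1 = 25 (n_1 = 3)
R_2 = 27.5 (n_2 = 4)
R_3 = 48 (n_3 = 4)
R_4 = 19.5 (n_4 = 4)
Step 3: H = 12/(N(N+1)) * sum(R_i^2/n_i) - 3(N+1)
     = 12/(15*16) * (25^2/3 + 27.5^2/4 + 48^2/4 + 19.5^2/4) - 3*16
     = 0.050000 * 1068.46 - 48
     = 5.422917.
Step 4: Ties present; correction factor C = 1 - 6/(15^3 - 15) = 0.998214. Corrected H = 5.422917 / 0.998214 = 5.432618.
Step 5: Under H0, H ~ chi^2(3); p-value = 0.142725.
Step 6: alpha = 0.05. fail to reject H0.

H = 5.4326, df = 3, p = 0.142725, fail to reject H0.


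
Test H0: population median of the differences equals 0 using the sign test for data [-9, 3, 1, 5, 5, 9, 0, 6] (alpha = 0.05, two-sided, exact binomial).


Step 1: Discard zero differences. Original n = 8; n_eff = number of nonzero differences = 7.
Nonzero differences (with sign): -9, +3, +1, +5, +5, +9, +6
Step 2: Count signs: positive = 6, negative = 1.
Step 3: Under H0: P(positive) = 0.5, so the number of positives S ~ Bin(7, 0.5).
Step 4: Two-sided exact p-value = sum of Bin(7,0.5) probabilities at or below the observed probability = 0.125000.
Step 5: alpha = 0.05. fail to reject H0.

n_eff = 7, pos = 6, neg = 1, p = 0.125000, fail to reject H0.


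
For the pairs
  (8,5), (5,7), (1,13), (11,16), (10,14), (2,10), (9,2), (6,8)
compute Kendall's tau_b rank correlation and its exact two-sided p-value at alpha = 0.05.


Step 1: Enumerate the 28 unordered pairs (i,j) with i<j and classify each by sign(x_j-x_i) * sign(y_j-y_i).
  (1,2):dx=-3,dy=+2->D; (1,3):dx=-7,dy=+8->D; (1,4):dx=+3,dy=+11->C; (1,5):dx=+2,dy=+9->C
  (1,6):dx=-6,dy=+5->D; (1,7):dx=+1,dy=-3->D; (1,8):dx=-2,dy=+3->D; (2,3):dx=-4,dy=+6->D
  (2,4):dx=+6,dy=+9->C; (2,5):dx=+5,dy=+7->C; (2,6):dx=-3,dy=+3->D; (2,7):dx=+4,dy=-5->D
  (2,8):dx=+1,dy=+1->C; (3,4):dx=+10,dy=+3->C; (3,5):dx=+9,dy=+1->C; (3,6):dx=+1,dy=-3->D
  (3,7):dx=+8,dy=-11->D; (3,8):dx=+5,dy=-5->D; (4,5):dx=-1,dy=-2->C; (4,6):dx=-9,dy=-6->C
  (4,7):dx=-2,dy=-14->C; (4,8):dx=-5,dy=-8->C; (5,6):dx=-8,dy=-4->C; (5,7):dx=-1,dy=-12->C
  (5,8):dx=-4,dy=-6->C; (6,7):dx=+7,dy=-8->D; (6,8):dx=+4,dy=-2->D; (7,8):dx=-3,dy=+6->D
Step 2: C = 14, D = 14, total pairs = 28.
Step 3: tau = (C - D)/(n(n-1)/2) = (14 - 14)/28 = 0.000000.
Step 4: Exact two-sided p-value (enumerate n! = 40320 permutations of y under H0): p = 1.000000.
Step 5: alpha = 0.05. fail to reject H0.

tau_b = 0.0000 (C=14, D=14), p = 1.000000, fail to reject H0.


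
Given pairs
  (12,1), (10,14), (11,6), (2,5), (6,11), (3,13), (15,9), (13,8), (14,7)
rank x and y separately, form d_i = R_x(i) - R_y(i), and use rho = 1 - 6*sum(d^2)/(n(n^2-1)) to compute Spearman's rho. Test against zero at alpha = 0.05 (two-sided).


Step 1: Rank x and y separately (midranks; no ties here).
rank(x): 12->6, 10->4, 11->5, 2->1, 6->3, 3->2, 15->9, 13->7, 14->8
rank(y): 1->1, 14->9, 6->3, 5->2, 11->7, 13->8, 9->6, 8->5, 7->4
Step 2: d_i = R_x(i) - R_y(i); compute d_i^2.
  (6-1)^2=25, (4-9)^2=25, (5-3)^2=4, (1-2)^2=1, (3-7)^2=16, (2-8)^2=36, (9-6)^2=9, (7-5)^2=4, (8-4)^2=16
sum(d^2) = 136.
Step 3: rho = 1 - 6*136 / (9*(9^2 - 1)) = 1 - 816/720 = -0.133333.
Step 4: Under H0, t = rho * sqrt((n-2)/(1-rho^2)) = -0.3559 ~ t(7).
Step 5: Two-sided p-value from the t-distribution with 7 df = 0.732368.
Step 6: alpha = 0.05. fail to reject H0.

rho = -0.1333, p = 0.732368, fail to reject H0 at alpha = 0.05.


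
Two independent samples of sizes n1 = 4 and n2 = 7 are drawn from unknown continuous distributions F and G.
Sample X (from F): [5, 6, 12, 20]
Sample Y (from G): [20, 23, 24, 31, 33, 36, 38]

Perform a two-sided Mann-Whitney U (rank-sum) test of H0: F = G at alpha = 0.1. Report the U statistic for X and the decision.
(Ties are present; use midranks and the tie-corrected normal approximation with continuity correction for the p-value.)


Step 1: Combine and sort all 11 observations; assign midranks.
sorted (value, group): (5,X), (6,X), (12,X), (20,X), (20,Y), (23,Y), (24,Y), (31,Y), (33,Y), (36,Y), (38,Y)
ranks: 5->1, 6->2, 12->3, 20->4.5, 20->4.5, 23->6, 24->7, 31->8, 33->9, 36->10, 38->11
Step 2: Rank sum for X: R1 = 1 + 2 + 3 + 4.5 = 10.5.
Step 3: U_X = R1 - n1(n1+1)/2 = 10.5 - 4*5/2 = 10.5 - 10 = 0.5.
       U_Y = n1*n2 - U_X = 28 - 0.5 = 27.5.
Step 4: Ties are present, so use the tie-corrected normal approximation (with continuity correction) for the p-value.
Step 5: p-value = 0.013802; compare to alpha = 0.1. reject H0.

U_X = 0.5, p = 0.013802, reject H0 at alpha = 0.1.


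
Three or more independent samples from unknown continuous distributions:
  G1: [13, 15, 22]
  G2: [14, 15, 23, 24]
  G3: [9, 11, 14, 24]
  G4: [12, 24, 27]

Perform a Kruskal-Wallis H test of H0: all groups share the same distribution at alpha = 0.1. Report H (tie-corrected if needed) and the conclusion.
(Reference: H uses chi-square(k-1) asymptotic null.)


Step 1: Combine all N = 14 observations and assign midranks.
sorted (value, group, rank): (9,G3,1), (11,G3,2), (12,G4,3), (13,G1,4), (14,G2,5.5), (14,G3,5.5), (15,G1,7.5), (15,G2,7.5), (22,G1,9), (23,G2,10), (24,G2,12), (24,G3,12), (24,G4,12), (27,G4,14)
Step 2: Sum ranks within each group.
R_1 = 20.5 (n_1 = 3)
R_2 = 35 (n_2 = 4)
R_3 = 20.5 (n_3 = 4)
R_4 = 29 (n_4 = 3)
Step 3: H = 12/(N(N+1)) * sum(R_i^2/n_i) - 3(N+1)
     = 12/(14*15) * (20.5^2/3 + 35^2/4 + 20.5^2/4 + 29^2/3) - 3*15
     = 0.057143 * 831.729 - 45
     = 2.527381.
Step 4: Ties present; correction factor C = 1 - 36/(14^3 - 14) = 0.986813. Corrected H = 2.527381 / 0.986813 = 2.561154.
Step 5: Under H0, H ~ chi^2(3); p-value = 0.464340.
Step 6: alpha = 0.1. fail to reject H0.

H = 2.5612, df = 3, p = 0.464340, fail to reject H0.


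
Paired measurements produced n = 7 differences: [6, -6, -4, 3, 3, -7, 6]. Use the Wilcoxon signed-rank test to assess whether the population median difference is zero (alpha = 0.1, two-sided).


Step 1: Drop any zero differences (none here) and take |d_i|.
|d| = [6, 6, 4, 3, 3, 7, 6]
Step 2: Midrank |d_i| (ties get averaged ranks).
ranks: |6|->5, |6|->5, |4|->3, |3|->1.5, |3|->1.5, |7|->7, |6|->5
Step 3: Attach original signs; sum ranks with positive sign and with negative sign.
W+ = 5 + 1.5 + 1.5 + 5 = 13
W- = 5 + 3 + 7 = 15
(Check: W+ + W- = 28 should equal n(n+1)/2 = 28.)
Step 4: Test statistic W = min(W+, W-) = 13.
Step 5: Ties in |d|, so use the tie-corrected normal approximation.
        E[W] = n(n+1)/4 = 7*8/4 = 14.
        Tie groups: |d|=3 (t=2), |d|=6 (t=3); sum(t^3 - t) = 30.
        Var[W] = n(n+1)(2n+1)/24 - sum(t^3-t)/48 = 840/24 - 30/48 = 34.375.
        z = (W - E[W]) / sqrt(Var[W]) = (13 - 14) / 5.8630 = -0.1706.
        Two-sided p = 2*Phi(z) = 0.864569.
Step 6: alpha = 0.1. fail to reject H0.

W+ = 13, W- = 15, W = min = 13, p = 0.864569, fail to reject H0.


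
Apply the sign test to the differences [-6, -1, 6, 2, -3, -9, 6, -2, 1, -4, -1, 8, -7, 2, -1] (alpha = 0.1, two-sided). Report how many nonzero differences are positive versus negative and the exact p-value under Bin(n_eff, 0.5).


Step 1: Discard zero differences. Original n = 15; n_eff = number of nonzero differences = 15.
Nonzero differences (with sign): -6, -1, +6, +2, -3, -9, +6, -2, +1, -4, -1, +8, -7, +2, -1
Step 2: Count signs: positive = 6, negative = 9.
Step 3: Under H0: P(positive) = 0.5, so the number of positives S ~ Bin(15, 0.5).
Step 4: Two-sided exact p-value = sum of Bin(15,0.5) probabilities at or below the observed probability = 0.607239.
Step 5: alpha = 0.1. fail to reject H0.

n_eff = 15, pos = 6, neg = 9, p = 0.607239, fail to reject H0.


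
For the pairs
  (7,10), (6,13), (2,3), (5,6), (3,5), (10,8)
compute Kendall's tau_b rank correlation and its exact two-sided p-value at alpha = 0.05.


Step 1: Enumerate the 15 unordered pairs (i,j) with i<j and classify each by sign(x_j-x_i) * sign(y_j-y_i).
  (1,2):dx=-1,dy=+3->D; (1,3):dx=-5,dy=-7->C; (1,4):dx=-2,dy=-4->C; (1,5):dx=-4,dy=-5->C
  (1,6):dx=+3,dy=-2->D; (2,3):dx=-4,dy=-10->C; (2,4):dx=-1,dy=-7->C; (2,5):dx=-3,dy=-8->C
  (2,6):dx=+4,dy=-5->D; (3,4):dx=+3,dy=+3->C; (3,5):dx=+1,dy=+2->C; (3,6):dx=+8,dy=+5->C
  (4,5):dx=-2,dy=-1->C; (4,6):dx=+5,dy=+2->C; (5,6):dx=+7,dy=+3->C
Step 2: C = 12, D = 3, total pairs = 15.
Step 3: tau = (C - D)/(n(n-1)/2) = (12 - 3)/15 = 0.600000.
Step 4: Exact two-sided p-value (enumerate n! = 720 permutations of y under H0): p = 0.136111.
Step 5: alpha = 0.05. fail to reject H0.

tau_b = 0.6000 (C=12, D=3), p = 0.136111, fail to reject H0.


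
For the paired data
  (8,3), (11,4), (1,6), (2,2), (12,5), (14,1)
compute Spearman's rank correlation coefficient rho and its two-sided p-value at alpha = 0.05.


Step 1: Rank x and y separately (midranks; no ties here).
rank(x): 8->3, 11->4, 1->1, 2->2, 12->5, 14->6
rank(y): 3->3, 4->4, 6->6, 2->2, 5->5, 1->1
Step 2: d_i = R_x(i) - R_y(i); compute d_i^2.
  (3-3)^2=0, (4-4)^2=0, (1-6)^2=25, (2-2)^2=0, (5-5)^2=0, (6-1)^2=25
sum(d^2) = 50.
Step 3: rho = 1 - 6*50 / (6*(6^2 - 1)) = 1 - 300/210 = -0.428571.
Step 4: Under H0, t = rho * sqrt((n-2)/(1-rho^2)) = -0.9487 ~ t(4).
Step 5: Two-sided p-value from the t-distribution with 4 df = 0.396501.
Step 6: alpha = 0.05. fail to reject H0.

rho = -0.4286, p = 0.396501, fail to reject H0 at alpha = 0.05.


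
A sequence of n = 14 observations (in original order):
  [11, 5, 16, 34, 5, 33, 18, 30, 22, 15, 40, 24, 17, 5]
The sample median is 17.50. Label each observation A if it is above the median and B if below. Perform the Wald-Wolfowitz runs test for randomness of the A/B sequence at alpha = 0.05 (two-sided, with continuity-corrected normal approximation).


Step 1: Compute median = 17.50; label A = above, B = below.
Labels in order: BBBABAAAABAABB  (n_A = 7, n_B = 7)
Step 2: Count runs R = 7.
Step 3: Under H0 (random ordering), E[R] = 2*n_A*n_B/(n_A+n_B) + 1 = 2*7*7/14 + 1 = 8.0000.
        Var[R] = 2*n_A*n_B*(2*n_A*n_B - n_A - n_B) / ((n_A+n_B)^2 * (n_A+n_B-1)) = 8232/2548 = 3.2308.
        SD[R] = 1.7974.
Step 4: Continuity-corrected z = (R + 0.5 - E[R]) / SD[R] = (7 + 0.5 - 8.0000) / 1.7974 = -0.2782.
Step 5: Two-sided p-value via normal approximation = 2*(1 - Phi(|z|)) = 0.780879.
Step 6: alpha = 0.05. fail to reject H0.

R = 7, z = -0.2782, p = 0.780879, fail to reject H0.


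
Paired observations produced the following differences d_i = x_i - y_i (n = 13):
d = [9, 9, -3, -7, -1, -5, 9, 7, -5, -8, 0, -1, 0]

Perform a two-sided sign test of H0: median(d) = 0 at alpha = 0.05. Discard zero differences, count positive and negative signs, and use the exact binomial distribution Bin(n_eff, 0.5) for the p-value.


Step 1: Discard zero differences. Original n = 13; n_eff = number of nonzero differences = 11.
Nonzero differences (with sign): +9, +9, -3, -7, -1, -5, +9, +7, -5, -8, -1
Step 2: Count signs: positive = 4, negative = 7.
Step 3: Under H0: P(positive) = 0.5, so the number of positives S ~ Bin(11, 0.5).
Step 4: Two-sided exact p-value = sum of Bin(11,0.5) probabilities at or below the observed probability = 0.548828.
Step 5: alpha = 0.05. fail to reject H0.

n_eff = 11, pos = 4, neg = 7, p = 0.548828, fail to reject H0.


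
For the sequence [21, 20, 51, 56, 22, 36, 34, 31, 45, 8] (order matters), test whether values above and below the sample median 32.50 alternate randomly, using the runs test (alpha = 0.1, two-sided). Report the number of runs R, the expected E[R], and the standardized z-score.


Step 1: Compute median = 32.50; label A = above, B = below.
Labels in order: BBAABAABAB  (n_A = 5, n_B = 5)
Step 2: Count runs R = 7.
Step 3: Under H0 (random ordering), E[R] = 2*n_A*n_B/(n_A+n_B) + 1 = 2*5*5/10 + 1 = 6.0000.
        Var[R] = 2*n_A*n_B*(2*n_A*n_B - n_A - n_B) / ((n_A+n_B)^2 * (n_A+n_B-1)) = 2000/900 = 2.2222.
        SD[R] = 1.4907.
Step 4: Continuity-corrected z = (R - 0.5 - E[R]) / SD[R] = (7 - 0.5 - 6.0000) / 1.4907 = 0.3354.
Step 5: Two-sided p-value via normal approximation = 2*(1 - Phi(|z|)) = 0.737316.
Step 6: alpha = 0.1. fail to reject H0.

R = 7, z = 0.3354, p = 0.737316, fail to reject H0.


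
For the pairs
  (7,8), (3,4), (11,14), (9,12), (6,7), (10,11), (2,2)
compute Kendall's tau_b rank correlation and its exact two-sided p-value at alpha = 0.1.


Step 1: Enumerate the 21 unordered pairs (i,j) with i<j and classify each by sign(x_j-x_i) * sign(y_j-y_i).
  (1,2):dx=-4,dy=-4->C; (1,3):dx=+4,dy=+6->C; (1,4):dx=+2,dy=+4->C; (1,5):dx=-1,dy=-1->C
  (1,6):dx=+3,dy=+3->C; (1,7):dx=-5,dy=-6->C; (2,3):dx=+8,dy=+10->C; (2,4):dx=+6,dy=+8->C
  (2,5):dx=+3,dy=+3->C; (2,6):dx=+7,dy=+7->C; (2,7):dx=-1,dy=-2->C; (3,4):dx=-2,dy=-2->C
  (3,5):dx=-5,dy=-7->C; (3,6):dx=-1,dy=-3->C; (3,7):dx=-9,dy=-12->C; (4,5):dx=-3,dy=-5->C
  (4,6):dx=+1,dy=-1->D; (4,7):dx=-7,dy=-10->C; (5,6):dx=+4,dy=+4->C; (5,7):dx=-4,dy=-5->C
  (6,7):dx=-8,dy=-9->C
Step 2: C = 20, D = 1, total pairs = 21.
Step 3: tau = (C - D)/(n(n-1)/2) = (20 - 1)/21 = 0.904762.
Step 4: Exact two-sided p-value (enumerate n! = 5040 permutations of y under H0): p = 0.002778.
Step 5: alpha = 0.1. reject H0.

tau_b = 0.9048 (C=20, D=1), p = 0.002778, reject H0.


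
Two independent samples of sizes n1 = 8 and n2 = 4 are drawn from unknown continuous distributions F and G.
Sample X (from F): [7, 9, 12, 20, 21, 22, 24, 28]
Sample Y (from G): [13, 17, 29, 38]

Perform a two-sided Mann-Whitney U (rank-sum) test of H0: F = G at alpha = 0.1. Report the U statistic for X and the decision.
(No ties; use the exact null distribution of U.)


Step 1: Combine and sort all 12 observations; assign midranks.
sorted (value, group): (7,X), (9,X), (12,X), (13,Y), (17,Y), (20,X), (21,X), (22,X), (24,X), (28,X), (29,Y), (38,Y)
ranks: 7->1, 9->2, 12->3, 13->4, 17->5, 20->6, 21->7, 22->8, 24->9, 28->10, 29->11, 38->12
Step 2: Rank sum for X: R1 = 1 + 2 + 3 + 6 + 7 + 8 + 9 + 10 = 46.
Step 3: U_X = R1 - n1(n1+1)/2 = 46 - 8*9/2 = 46 - 36 = 10.
       U_Y = n1*n2 - U_X = 32 - 10 = 22.
Step 4: No ties, so the exact null distribution of U (based on enumerating the C(12,8) = 495 equally likely rank assignments) gives the two-sided p-value.
Step 5: p-value = 0.367677; compare to alpha = 0.1. fail to reject H0.

U_X = 10, p = 0.367677, fail to reject H0 at alpha = 0.1.


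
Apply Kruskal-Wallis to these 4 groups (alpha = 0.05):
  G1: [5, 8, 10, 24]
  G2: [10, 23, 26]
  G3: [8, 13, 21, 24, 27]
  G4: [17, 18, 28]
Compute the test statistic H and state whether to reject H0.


Step 1: Combine all N = 15 observations and assign midranks.
sorted (value, group, rank): (5,G1,1), (8,G1,2.5), (8,G3,2.5), (10,G1,4.5), (10,G2,4.5), (13,G3,6), (17,G4,7), (18,G4,8), (21,G3,9), (23,G2,10), (24,G1,11.5), (24,G3,11.5), (26,G2,13), (27,G3,14), (28,G4,15)
Step 2: Sum ranks within each group.
R_1 = 19.5 (n_1 = 4)
R_2 = 27.5 (n_2 = 3)
R_3 = 43 (n_3 = 5)
R_4 = 30 (n_4 = 3)
Step 3: H = 12/(N(N+1)) * sum(R_i^2/n_i) - 3(N+1)
     = 12/(15*16) * (19.5^2/4 + 27.5^2/3 + 43^2/5 + 30^2/3) - 3*16
     = 0.050000 * 1016.95 - 48
     = 2.847292.
Step 4: Ties present; correction factor C = 1 - 18/(15^3 - 15) = 0.994643. Corrected H = 2.847292 / 0.994643 = 2.862627.
Step 5: Under H0, H ~ chi^2(3); p-value = 0.413294.
Step 6: alpha = 0.05. fail to reject H0.

H = 2.8626, df = 3, p = 0.413294, fail to reject H0.


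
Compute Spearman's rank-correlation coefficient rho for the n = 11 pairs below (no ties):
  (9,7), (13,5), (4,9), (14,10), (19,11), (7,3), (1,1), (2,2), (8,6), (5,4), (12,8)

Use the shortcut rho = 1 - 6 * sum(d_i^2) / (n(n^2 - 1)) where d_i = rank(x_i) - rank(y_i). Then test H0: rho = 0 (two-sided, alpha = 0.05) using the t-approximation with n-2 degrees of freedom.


Step 1: Rank x and y separately (midranks; no ties here).
rank(x): 9->7, 13->9, 4->3, 14->10, 19->11, 7->5, 1->1, 2->2, 8->6, 5->4, 12->8
rank(y): 7->7, 5->5, 9->9, 10->10, 11->11, 3->3, 1->1, 2->2, 6->6, 4->4, 8->8
Step 2: d_i = R_x(i) - R_y(i); compute d_i^2.
  (7-7)^2=0, (9-5)^2=16, (3-9)^2=36, (10-10)^2=0, (11-11)^2=0, (5-3)^2=4, (1-1)^2=0, (2-2)^2=0, (6-6)^2=0, (4-4)^2=0, (8-8)^2=0
sum(d^2) = 56.
Step 3: rho = 1 - 6*56 / (11*(11^2 - 1)) = 1 - 336/1320 = 0.745455.
Step 4: Under H0, t = rho * sqrt((n-2)/(1-rho^2)) = 3.3551 ~ t(9).
Step 5: Two-sided p-value from the t-distribution with 9 df = 0.008455.
Step 6: alpha = 0.05. reject H0.

rho = 0.7455, p = 0.008455, reject H0 at alpha = 0.05.


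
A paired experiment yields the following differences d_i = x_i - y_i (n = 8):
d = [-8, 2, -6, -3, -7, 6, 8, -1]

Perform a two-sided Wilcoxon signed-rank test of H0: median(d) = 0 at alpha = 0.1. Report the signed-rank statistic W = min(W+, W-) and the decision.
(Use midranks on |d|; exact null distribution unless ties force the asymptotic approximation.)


Step 1: Drop any zero differences (none here) and take |d_i|.
|d| = [8, 2, 6, 3, 7, 6, 8, 1]
Step 2: Midrank |d_i| (ties get averaged ranks).
ranks: |8|->7.5, |2|->2, |6|->4.5, |3|->3, |7|->6, |6|->4.5, |8|->7.5, |1|->1
Step 3: Attach original signs; sum ranks with positive sign and with negative sign.
W+ = 2 + 4.5 + 7.5 = 14
W- = 7.5 + 4.5 + 3 + 6 + 1 = 22
(Check: W+ + W- = 36 should equal n(n+1)/2 = 36.)
Step 4: Test statistic W = min(W+, W-) = 14.
Step 5: Ties in |d|, so use the tie-corrected normal approximation.
        E[W] = n(n+1)/4 = 8*9/4 = 18.
        Tie groups: |d|=6 (t=2), |d|=8 (t=2); sum(t^3 - t) = 12.
        Var[W] = n(n+1)(2n+1)/24 - sum(t^3-t)/48 = 1224/24 - 12/48 = 50.75.
        z = (W - E[W]) / sqrt(Var[W]) = (14 - 18) / 7.1239 = -0.5615.
        Two-sided p = 2*Phi(z) = 0.574464.
Step 6: alpha = 0.1. fail to reject H0.

W+ = 14, W- = 22, W = min = 14, p = 0.574464, fail to reject H0.


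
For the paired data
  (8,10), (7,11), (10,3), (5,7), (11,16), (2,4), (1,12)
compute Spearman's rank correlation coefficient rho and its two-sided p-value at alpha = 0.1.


Step 1: Rank x and y separately (midranks; no ties here).
rank(x): 8->5, 7->4, 10->6, 5->3, 11->7, 2->2, 1->1
rank(y): 10->4, 11->5, 3->1, 7->3, 16->7, 4->2, 12->6
Step 2: d_i = R_x(i) - R_y(i); compute d_i^2.
  (5-4)^2=1, (4-5)^2=1, (6-1)^2=25, (3-3)^2=0, (7-7)^2=0, (2-2)^2=0, (1-6)^2=25
sum(d^2) = 52.
Step 3: rho = 1 - 6*52 / (7*(7^2 - 1)) = 1 - 312/336 = 0.071429.
Step 4: Under H0, t = rho * sqrt((n-2)/(1-rho^2)) = 0.1601 ~ t(5).
Step 5: Two-sided p-value from the t-distribution with 5 df = 0.879048.
Step 6: alpha = 0.1. fail to reject H0.

rho = 0.0714, p = 0.879048, fail to reject H0 at alpha = 0.1.


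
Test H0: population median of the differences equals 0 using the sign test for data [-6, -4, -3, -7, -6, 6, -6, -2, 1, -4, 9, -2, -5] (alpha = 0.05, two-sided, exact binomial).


Step 1: Discard zero differences. Original n = 13; n_eff = number of nonzero differences = 13.
Nonzero differences (with sign): -6, -4, -3, -7, -6, +6, -6, -2, +1, -4, +9, -2, -5
Step 2: Count signs: positive = 3, negative = 10.
Step 3: Under H0: P(positive) = 0.5, so the number of positives S ~ Bin(13, 0.5).
Step 4: Two-sided exact p-value = sum of Bin(13,0.5) probabilities at or below the observed probability = 0.092285.
Step 5: alpha = 0.05. fail to reject H0.

n_eff = 13, pos = 3, neg = 10, p = 0.092285, fail to reject H0.


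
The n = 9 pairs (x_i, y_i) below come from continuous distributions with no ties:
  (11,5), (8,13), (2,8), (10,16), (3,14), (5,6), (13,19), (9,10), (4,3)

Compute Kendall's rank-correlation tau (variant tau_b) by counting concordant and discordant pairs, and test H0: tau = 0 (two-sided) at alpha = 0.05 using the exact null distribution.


Step 1: Enumerate the 36 unordered pairs (i,j) with i<j and classify each by sign(x_j-x_i) * sign(y_j-y_i).
  (1,2):dx=-3,dy=+8->D; (1,3):dx=-9,dy=+3->D; (1,4):dx=-1,dy=+11->D; (1,5):dx=-8,dy=+9->D
  (1,6):dx=-6,dy=+1->D; (1,7):dx=+2,dy=+14->C; (1,8):dx=-2,dy=+5->D; (1,9):dx=-7,dy=-2->C
  (2,3):dx=-6,dy=-5->C; (2,4):dx=+2,dy=+3->C; (2,5):dx=-5,dy=+1->D; (2,6):dx=-3,dy=-7->C
  (2,7):dx=+5,dy=+6->C; (2,8):dx=+1,dy=-3->D; (2,9):dx=-4,dy=-10->C; (3,4):dx=+8,dy=+8->C
  (3,5):dx=+1,dy=+6->C; (3,6):dx=+3,dy=-2->D; (3,7):dx=+11,dy=+11->C; (3,8):dx=+7,dy=+2->C
  (3,9):dx=+2,dy=-5->D; (4,5):dx=-7,dy=-2->C; (4,6):dx=-5,dy=-10->C; (4,7):dx=+3,dy=+3->C
  (4,8):dx=-1,dy=-6->C; (4,9):dx=-6,dy=-13->C; (5,6):dx=+2,dy=-8->D; (5,7):dx=+10,dy=+5->C
  (5,8):dx=+6,dy=-4->D; (5,9):dx=+1,dy=-11->D; (6,7):dx=+8,dy=+13->C; (6,8):dx=+4,dy=+4->C
  (6,9):dx=-1,dy=-3->C; (7,8):dx=-4,dy=-9->C; (7,9):dx=-9,dy=-16->C; (8,9):dx=-5,dy=-7->C
Step 2: C = 23, D = 13, total pairs = 36.
Step 3: tau = (C - D)/(n(n-1)/2) = (23 - 13)/36 = 0.277778.
Step 4: Exact two-sided p-value (enumerate n! = 362880 permutations of y under H0): p = 0.358488.
Step 5: alpha = 0.05. fail to reject H0.

tau_b = 0.2778 (C=23, D=13), p = 0.358488, fail to reject H0.


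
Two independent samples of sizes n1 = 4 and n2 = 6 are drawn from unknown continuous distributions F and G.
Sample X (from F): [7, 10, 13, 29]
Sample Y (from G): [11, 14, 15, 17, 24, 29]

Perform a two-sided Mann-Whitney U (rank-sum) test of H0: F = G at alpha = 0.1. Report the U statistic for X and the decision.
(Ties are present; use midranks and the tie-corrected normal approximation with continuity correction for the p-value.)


Step 1: Combine and sort all 10 observations; assign midranks.
sorted (value, group): (7,X), (10,X), (11,Y), (13,X), (14,Y), (15,Y), (17,Y), (24,Y), (29,X), (29,Y)
ranks: 7->1, 10->2, 11->3, 13->4, 14->5, 15->6, 17->7, 24->8, 29->9.5, 29->9.5
Step 2: Rank sum for X: R1 = 1 + 2 + 4 + 9.5 = 16.5.
Step 3: U_X = R1 - n1(n1+1)/2 = 16.5 - 4*5/2 = 16.5 - 10 = 6.5.
       U_Y = n1*n2 - U_X = 24 - 6.5 = 17.5.
Step 4: Ties are present, so use the tie-corrected normal approximation (with continuity correction) for the p-value.
Step 5: p-value = 0.284958; compare to alpha = 0.1. fail to reject H0.

U_X = 6.5, p = 0.284958, fail to reject H0 at alpha = 0.1.


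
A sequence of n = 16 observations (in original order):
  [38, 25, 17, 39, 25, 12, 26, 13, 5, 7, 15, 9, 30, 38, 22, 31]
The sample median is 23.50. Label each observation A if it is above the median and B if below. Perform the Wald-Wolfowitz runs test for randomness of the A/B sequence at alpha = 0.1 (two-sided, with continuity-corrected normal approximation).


Step 1: Compute median = 23.50; label A = above, B = below.
Labels in order: AABAABABBBBBAABA  (n_A = 8, n_B = 8)
Step 2: Count runs R = 9.
Step 3: Under H0 (random ordering), E[R] = 2*n_A*n_B/(n_A+n_B) + 1 = 2*8*8/16 + 1 = 9.0000.
        Var[R] = 2*n_A*n_B*(2*n_A*n_B - n_A - n_B) / ((n_A+n_B)^2 * (n_A+n_B-1)) = 14336/3840 = 3.7333.
        SD[R] = 1.9322.
Step 4: R = E[R], so z = 0 with no continuity correction.
Step 5: Two-sided p-value via normal approximation = 2*(1 - Phi(|z|)) = 1.000000.
Step 6: alpha = 0.1. fail to reject H0.

R = 9, z = 0.0000, p = 1.000000, fail to reject H0.


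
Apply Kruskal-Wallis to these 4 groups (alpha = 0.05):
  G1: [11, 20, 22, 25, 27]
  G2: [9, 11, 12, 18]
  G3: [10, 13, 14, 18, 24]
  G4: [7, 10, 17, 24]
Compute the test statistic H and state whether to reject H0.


Step 1: Combine all N = 18 observations and assign midranks.
sorted (value, group, rank): (7,G4,1), (9,G2,2), (10,G3,3.5), (10,G4,3.5), (11,G1,5.5), (11,G2,5.5), (12,G2,7), (13,G3,8), (14,G3,9), (17,G4,10), (18,G2,11.5), (18,G3,11.5), (20,G1,13), (22,G1,14), (24,G3,15.5), (24,G4,15.5), (25,G1,17), (27,G1,18)
Step 2: Sum ranks within each group.
R_1 = 67.5 (n_1 = 5)
R_2 = 26 (n_2 = 4)
R_3 = 47.5 (n_3 = 5)
R_4 = 30 (n_4 = 4)
Step 3: H = 12/(N(N+1)) * sum(R_i^2/n_i) - 3(N+1)
     = 12/(18*19) * (67.5^2/5 + 26^2/4 + 47.5^2/5 + 30^2/4) - 3*19
     = 0.035088 * 1756.5 - 57
     = 4.631579.
Step 4: Ties present; correction factor C = 1 - 24/(18^3 - 18) = 0.995872. Corrected H = 4.631579 / 0.995872 = 4.650777.
Step 5: Under H0, H ~ chi^2(3); p-value = 0.199229.
Step 6: alpha = 0.05. fail to reject H0.

H = 4.6508, df = 3, p = 0.199229, fail to reject H0.


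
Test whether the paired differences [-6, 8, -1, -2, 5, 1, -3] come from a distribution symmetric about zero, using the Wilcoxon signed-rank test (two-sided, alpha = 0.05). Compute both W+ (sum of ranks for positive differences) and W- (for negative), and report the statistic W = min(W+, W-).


Step 1: Drop any zero differences (none here) and take |d_i|.
|d| = [6, 8, 1, 2, 5, 1, 3]
Step 2: Midrank |d_i| (ties get averaged ranks).
ranks: |6|->6, |8|->7, |1|->1.5, |2|->3, |5|->5, |1|->1.5, |3|->4
Step 3: Attach original signs; sum ranks with positive sign and with negative sign.
W+ = 7 + 5 + 1.5 = 13.5
W- = 6 + 1.5 + 3 + 4 = 14.5
(Check: W+ + W- = 28 should equal n(n+1)/2 = 28.)
Step 4: Test statistic W = min(W+, W-) = 13.5.
Step 5: Ties in |d|, so use the tie-corrected normal approximation.
        E[W] = n(n+1)/4 = 7*8/4 = 14.
        Tie groups: |d|=1 (t=2); sum(t^3 - t) = 6.
        Var[W] = n(n+1)(2n+1)/24 - sum(t^3-t)/48 = 840/24 - 6/48 = 34.875.
        z = (W - E[W]) / sqrt(Var[W]) = (13.5 - 14) / 5.9055 = -0.0847.
        Two-sided p = 2*Phi(z) = 0.932526.
Step 6: alpha = 0.05. fail to reject H0.

W+ = 13.5, W- = 14.5, W = min = 13.5, p = 0.932526, fail to reject H0.


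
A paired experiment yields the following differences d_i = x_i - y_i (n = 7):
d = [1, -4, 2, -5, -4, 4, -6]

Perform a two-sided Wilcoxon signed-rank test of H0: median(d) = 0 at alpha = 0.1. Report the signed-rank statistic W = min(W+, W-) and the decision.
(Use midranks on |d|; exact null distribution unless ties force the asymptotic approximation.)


Step 1: Drop any zero differences (none here) and take |d_i|.
|d| = [1, 4, 2, 5, 4, 4, 6]
Step 2: Midrank |d_i| (ties get averaged ranks).
ranks: |1|->1, |4|->4, |2|->2, |5|->6, |4|->4, |4|->4, |6|->7
Step 3: Attach original signs; sum ranks with positive sign and with negative sign.
W+ = 1 + 2 + 4 = 7
W- = 4 + 6 + 4 + 7 = 21
(Check: W+ + W- = 28 should equal n(n+1)/2 = 28.)
Step 4: Test statistic W = min(W+, W-) = 7.
Step 5: Ties in |d|, so use the tie-corrected normal approximation.
        E[W] = n(n+1)/4 = 7*8/4 = 14.
        Tie groups: |d|=4 (t=3); sum(t^3 - t) = 24.
        Var[W] = n(n+1)(2n+1)/24 - sum(t^3-t)/48 = 840/24 - 24/48 = 34.5.
        z = (W - E[W]) / sqrt(Var[W]) = (7 - 14) / 5.8737 = -1.1918.
        Two-sided p = 2*Phi(z) = 0.233356.
Step 6: alpha = 0.1. fail to reject H0.

W+ = 7, W- = 21, W = min = 7, p = 0.233356, fail to reject H0.


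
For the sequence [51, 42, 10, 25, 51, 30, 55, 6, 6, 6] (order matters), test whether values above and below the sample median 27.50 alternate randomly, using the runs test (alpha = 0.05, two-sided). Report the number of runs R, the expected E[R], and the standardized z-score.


Step 1: Compute median = 27.50; label A = above, B = below.
Labels in order: AABBAAABBB  (n_A = 5, n_B = 5)
Step 2: Count runs R = 4.
Step 3: Under H0 (random ordering), E[R] = 2*n_A*n_B/(n_A+n_B) + 1 = 2*5*5/10 + 1 = 6.0000.
        Var[R] = 2*n_A*n_B*(2*n_A*n_B - n_A - n_B) / ((n_A+n_B)^2 * (n_A+n_B-1)) = 2000/900 = 2.2222.
        SD[R] = 1.4907.
Step 4: Continuity-corrected z = (R + 0.5 - E[R]) / SD[R] = (4 + 0.5 - 6.0000) / 1.4907 = -1.0062.
Step 5: Two-sided p-value via normal approximation = 2*(1 - Phi(|z|)) = 0.314305.
Step 6: alpha = 0.05. fail to reject H0.

R = 4, z = -1.0062, p = 0.314305, fail to reject H0.


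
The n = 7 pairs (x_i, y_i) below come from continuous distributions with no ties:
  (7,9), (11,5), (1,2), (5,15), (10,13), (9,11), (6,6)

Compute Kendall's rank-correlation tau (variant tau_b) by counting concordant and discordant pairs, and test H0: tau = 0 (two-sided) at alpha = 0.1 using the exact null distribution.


Step 1: Enumerate the 21 unordered pairs (i,j) with i<j and classify each by sign(x_j-x_i) * sign(y_j-y_i).
  (1,2):dx=+4,dy=-4->D; (1,3):dx=-6,dy=-7->C; (1,4):dx=-2,dy=+6->D; (1,5):dx=+3,dy=+4->C
  (1,6):dx=+2,dy=+2->C; (1,7):dx=-1,dy=-3->C; (2,3):dx=-10,dy=-3->C; (2,4):dx=-6,dy=+10->D
  (2,5):dx=-1,dy=+8->D; (2,6):dx=-2,dy=+6->D; (2,7):dx=-5,dy=+1->D; (3,4):dx=+4,dy=+13->C
  (3,5):dx=+9,dy=+11->C; (3,6):dx=+8,dy=+9->C; (3,7):dx=+5,dy=+4->C; (4,5):dx=+5,dy=-2->D
  (4,6):dx=+4,dy=-4->D; (4,7):dx=+1,dy=-9->D; (5,6):dx=-1,dy=-2->C; (5,7):dx=-4,dy=-7->C
  (6,7):dx=-3,dy=-5->C
Step 2: C = 12, D = 9, total pairs = 21.
Step 3: tau = (C - D)/(n(n-1)/2) = (12 - 9)/21 = 0.142857.
Step 4: Exact two-sided p-value (enumerate n! = 5040 permutations of y under H0): p = 0.772619.
Step 5: alpha = 0.1. fail to reject H0.

tau_b = 0.1429 (C=12, D=9), p = 0.772619, fail to reject H0.
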